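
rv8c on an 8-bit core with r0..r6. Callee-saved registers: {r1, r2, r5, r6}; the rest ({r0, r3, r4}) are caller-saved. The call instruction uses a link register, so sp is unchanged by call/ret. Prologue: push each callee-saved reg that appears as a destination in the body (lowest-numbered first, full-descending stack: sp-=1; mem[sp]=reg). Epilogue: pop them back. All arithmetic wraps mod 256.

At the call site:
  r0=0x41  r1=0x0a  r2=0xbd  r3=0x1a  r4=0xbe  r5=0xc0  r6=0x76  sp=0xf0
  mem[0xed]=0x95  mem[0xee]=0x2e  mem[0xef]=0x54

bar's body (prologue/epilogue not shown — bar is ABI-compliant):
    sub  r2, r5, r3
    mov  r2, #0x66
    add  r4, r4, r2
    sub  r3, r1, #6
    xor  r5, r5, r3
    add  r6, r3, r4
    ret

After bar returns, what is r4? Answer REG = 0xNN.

prologue: push r2 -> mem[0xef]=0xbd, sp=0xef
prologue: push r5 -> mem[0xee]=0xc0, sp=0xee
prologue: push r6 -> mem[0xed]=0x76, sp=0xed
body[0] sub  r2, r5, r3 -> r2=0xa6
body[1] mov  r2, #0x66 -> r2=0x66
body[2] add  r4, r4, r2 -> r4=0x24
body[3] sub  r3, r1, #6 -> r3=0x04
body[4] xor  r5, r5, r3 -> r5=0xc4
body[5] add  r6, r3, r4 -> r6=0x28
epilogue: pop r6=0x76, sp=0xee
epilogue: pop r5=0xc0, sp=0xef
epilogue: pop r2=0xbd, sp=0xf0
r4 is caller-saved -> body value

REG = 0x24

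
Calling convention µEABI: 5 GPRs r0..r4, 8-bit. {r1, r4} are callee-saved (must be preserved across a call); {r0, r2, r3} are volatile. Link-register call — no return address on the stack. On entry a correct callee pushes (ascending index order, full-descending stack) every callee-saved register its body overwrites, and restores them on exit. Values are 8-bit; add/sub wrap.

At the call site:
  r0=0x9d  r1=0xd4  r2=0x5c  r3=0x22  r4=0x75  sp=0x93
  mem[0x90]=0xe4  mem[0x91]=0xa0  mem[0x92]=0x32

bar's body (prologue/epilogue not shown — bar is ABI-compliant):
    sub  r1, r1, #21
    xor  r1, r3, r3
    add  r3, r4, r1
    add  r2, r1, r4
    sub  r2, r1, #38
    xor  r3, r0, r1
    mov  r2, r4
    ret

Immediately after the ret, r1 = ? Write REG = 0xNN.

REG = 0xd4

prologue: push r1 → mem[0x92]=0xd4, sp=0x92
body[0] sub  r1, r1, #21 → r1=0xbf
body[1] xor  r1, r3, r3 → r1=0x00
body[2] add  r3, r4, r1 → r3=0x75
body[3] add  r2, r1, r4 → r2=0x75
body[4] sub  r2, r1, #38 → r2=0xda
body[5] xor  r3, r0, r1 → r3=0x9d
body[6] mov  r2, r4 → r2=0x75
epilogue: pop r1=0xd4, sp=0x93
r1 is callee-saved → restored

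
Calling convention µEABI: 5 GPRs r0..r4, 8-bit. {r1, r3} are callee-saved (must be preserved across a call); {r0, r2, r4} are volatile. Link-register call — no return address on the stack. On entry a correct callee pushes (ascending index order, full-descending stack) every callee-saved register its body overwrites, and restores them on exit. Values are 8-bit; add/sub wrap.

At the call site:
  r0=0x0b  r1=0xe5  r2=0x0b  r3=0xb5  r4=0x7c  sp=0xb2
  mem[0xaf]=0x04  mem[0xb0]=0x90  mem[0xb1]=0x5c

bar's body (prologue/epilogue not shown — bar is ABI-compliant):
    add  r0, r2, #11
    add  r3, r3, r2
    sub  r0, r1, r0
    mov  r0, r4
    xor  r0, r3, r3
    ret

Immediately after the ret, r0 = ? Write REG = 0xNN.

REG = 0x00

prologue: push r3 → mem[0xb1]=0xb5, sp=0xb1
body[0] add  r0, r2, #11 → r0=0x16
body[1] add  r3, r3, r2 → r3=0xc0
body[2] sub  r0, r1, r0 → r0=0xcf
body[3] mov  r0, r4 → r0=0x7c
body[4] xor  r0, r3, r3 → r0=0x00
epilogue: pop r3=0xb5, sp=0xb2
r0 is caller-saved → body value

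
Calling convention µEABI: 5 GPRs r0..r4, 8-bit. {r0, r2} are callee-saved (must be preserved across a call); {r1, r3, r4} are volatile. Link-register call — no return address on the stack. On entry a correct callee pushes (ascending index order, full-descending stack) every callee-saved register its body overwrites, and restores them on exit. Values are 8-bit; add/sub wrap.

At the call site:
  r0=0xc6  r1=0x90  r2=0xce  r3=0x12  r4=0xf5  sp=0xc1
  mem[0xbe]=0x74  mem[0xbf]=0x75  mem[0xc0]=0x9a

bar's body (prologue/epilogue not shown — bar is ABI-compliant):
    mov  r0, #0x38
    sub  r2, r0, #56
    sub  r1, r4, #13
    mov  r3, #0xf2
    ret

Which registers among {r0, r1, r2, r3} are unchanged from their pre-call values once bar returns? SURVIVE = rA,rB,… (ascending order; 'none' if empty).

SURVIVE = r0,r2

prologue: push r0 -> mem[0xc0]=0xc6, sp=0xc0
prologue: push r2 -> mem[0xbf]=0xce, sp=0xbf
body[0] mov  r0, #0x38 -> r0=0x38
body[1] sub  r2, r0, #56 -> r2=0x00
body[2] sub  r1, r4, #13 -> r1=0xe8
body[3] mov  r3, #0xf2 -> r3=0xf2
epilogue: pop r2=0xce, sp=0xc0
epilogue: pop r0=0xc6, sp=0xc1
r0: callee-saved, written=True
r1: caller-saved, written=True
r2: callee-saved, written=True
r3: caller-saved, written=True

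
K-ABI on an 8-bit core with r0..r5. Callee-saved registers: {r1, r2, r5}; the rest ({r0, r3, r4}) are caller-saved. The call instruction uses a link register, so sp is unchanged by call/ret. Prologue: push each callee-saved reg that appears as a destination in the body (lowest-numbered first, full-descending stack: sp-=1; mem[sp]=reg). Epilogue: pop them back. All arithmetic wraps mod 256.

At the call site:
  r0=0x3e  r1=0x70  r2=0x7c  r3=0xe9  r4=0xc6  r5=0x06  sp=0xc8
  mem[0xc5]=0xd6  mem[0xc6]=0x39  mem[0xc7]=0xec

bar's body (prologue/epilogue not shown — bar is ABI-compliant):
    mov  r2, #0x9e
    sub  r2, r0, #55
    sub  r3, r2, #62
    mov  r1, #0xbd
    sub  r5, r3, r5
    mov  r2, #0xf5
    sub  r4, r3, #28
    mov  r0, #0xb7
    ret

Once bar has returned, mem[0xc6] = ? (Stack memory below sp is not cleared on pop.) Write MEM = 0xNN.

prologue: push r1 -> mem[0xc7]=0x70, sp=0xc7
prologue: push r2 -> mem[0xc6]=0x7c, sp=0xc6
prologue: push r5 -> mem[0xc5]=0x06, sp=0xc5
body[0] mov  r2, #0x9e -> r2=0x9e
body[1] sub  r2, r0, #55 -> r2=0x07
body[2] sub  r3, r2, #62 -> r3=0xc9
body[3] mov  r1, #0xbd -> r1=0xbd
body[4] sub  r5, r3, r5 -> r5=0xc3
body[5] mov  r2, #0xf5 -> r2=0xf5
body[6] sub  r4, r3, #28 -> r4=0xad
body[7] mov  r0, #0xb7 -> r0=0xb7
epilogue: pop r5=0x06, sp=0xc6
epilogue: pop r2=0x7c, sp=0xc7
epilogue: pop r1=0x70, sp=0xc8
prologue pushed ['r1', 'r2', 'r5'] at ['0xc7', '0xc6', '0xc5']

MEM = 0x7c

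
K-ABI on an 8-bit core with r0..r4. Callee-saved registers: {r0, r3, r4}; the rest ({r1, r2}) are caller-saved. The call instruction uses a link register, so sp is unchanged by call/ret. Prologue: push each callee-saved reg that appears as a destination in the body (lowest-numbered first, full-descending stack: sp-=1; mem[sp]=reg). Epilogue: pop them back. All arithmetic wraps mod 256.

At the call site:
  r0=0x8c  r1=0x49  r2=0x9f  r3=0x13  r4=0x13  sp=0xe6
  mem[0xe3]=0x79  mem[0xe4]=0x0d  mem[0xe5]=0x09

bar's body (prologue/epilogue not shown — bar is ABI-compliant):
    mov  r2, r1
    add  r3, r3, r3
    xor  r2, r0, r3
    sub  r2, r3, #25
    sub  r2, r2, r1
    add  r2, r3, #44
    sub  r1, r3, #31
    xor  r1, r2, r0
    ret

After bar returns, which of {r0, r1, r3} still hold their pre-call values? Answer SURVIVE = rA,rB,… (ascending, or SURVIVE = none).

SURVIVE = r0,r3

prologue: push r3 -> mem[0xe5]=0x13, sp=0xe5
body[0] mov  r2, r1 -> r2=0x49
body[1] add  r3, r3, r3 -> r3=0x26
body[2] xor  r2, r0, r3 -> r2=0xaa
body[3] sub  r2, r3, #25 -> r2=0x0d
body[4] sub  r2, r2, r1 -> r2=0xc4
body[5] add  r2, r3, #44 -> r2=0x52
body[6] sub  r1, r3, #31 -> r1=0x07
body[7] xor  r1, r2, r0 -> r1=0xde
epilogue: pop r3=0x13, sp=0xe6
r0: callee-saved, written=False
r1: caller-saved, written=True
r3: callee-saved, written=True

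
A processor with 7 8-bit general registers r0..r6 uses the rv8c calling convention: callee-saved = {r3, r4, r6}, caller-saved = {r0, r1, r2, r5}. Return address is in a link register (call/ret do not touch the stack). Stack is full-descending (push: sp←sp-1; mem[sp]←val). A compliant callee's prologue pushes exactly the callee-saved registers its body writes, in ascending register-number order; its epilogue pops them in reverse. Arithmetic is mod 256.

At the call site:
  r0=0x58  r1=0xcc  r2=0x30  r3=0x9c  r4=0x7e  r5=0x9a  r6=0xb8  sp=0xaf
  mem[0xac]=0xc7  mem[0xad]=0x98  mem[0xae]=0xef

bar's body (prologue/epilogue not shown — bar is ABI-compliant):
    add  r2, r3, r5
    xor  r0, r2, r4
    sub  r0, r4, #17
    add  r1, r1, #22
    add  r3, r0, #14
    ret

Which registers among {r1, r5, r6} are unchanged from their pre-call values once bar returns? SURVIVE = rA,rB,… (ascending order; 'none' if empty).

SURVIVE = r5,r6

prologue: push r3 -> mem[0xae]=0x9c, sp=0xae
body[0] add  r2, r3, r5 -> r2=0x36
body[1] xor  r0, r2, r4 -> r0=0x48
body[2] sub  r0, r4, #17 -> r0=0x6d
body[3] add  r1, r1, #22 -> r1=0xe2
body[4] add  r3, r0, #14 -> r3=0x7b
epilogue: pop r3=0x9c, sp=0xaf
r1: caller-saved, written=True
r5: caller-saved, written=False
r6: callee-saved, written=False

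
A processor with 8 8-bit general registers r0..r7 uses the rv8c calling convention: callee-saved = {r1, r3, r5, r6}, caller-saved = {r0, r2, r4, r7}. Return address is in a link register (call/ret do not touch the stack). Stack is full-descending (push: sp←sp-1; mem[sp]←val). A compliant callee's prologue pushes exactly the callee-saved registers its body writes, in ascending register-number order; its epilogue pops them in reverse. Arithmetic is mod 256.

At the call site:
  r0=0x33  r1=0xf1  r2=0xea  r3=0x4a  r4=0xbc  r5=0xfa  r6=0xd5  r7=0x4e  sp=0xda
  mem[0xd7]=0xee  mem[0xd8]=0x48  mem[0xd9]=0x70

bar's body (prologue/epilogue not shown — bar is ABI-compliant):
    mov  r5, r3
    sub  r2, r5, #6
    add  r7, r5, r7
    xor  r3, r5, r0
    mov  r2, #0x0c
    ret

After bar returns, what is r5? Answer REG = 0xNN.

prologue: push r3 → mem[0xd9]=0x4a, sp=0xd9
prologue: push r5 → mem[0xd8]=0xfa, sp=0xd8
body[0] mov  r5, r3 → r5=0x4a
body[1] sub  r2, r5, #6 → r2=0x44
body[2] add  r7, r5, r7 → r7=0x98
body[3] xor  r3, r5, r0 → r3=0x79
body[4] mov  r2, #0x0c → r2=0x0c
epilogue: pop r5=0xfa, sp=0xd9
epilogue: pop r3=0x4a, sp=0xda
r5 is callee-saved → restored

REG = 0xfa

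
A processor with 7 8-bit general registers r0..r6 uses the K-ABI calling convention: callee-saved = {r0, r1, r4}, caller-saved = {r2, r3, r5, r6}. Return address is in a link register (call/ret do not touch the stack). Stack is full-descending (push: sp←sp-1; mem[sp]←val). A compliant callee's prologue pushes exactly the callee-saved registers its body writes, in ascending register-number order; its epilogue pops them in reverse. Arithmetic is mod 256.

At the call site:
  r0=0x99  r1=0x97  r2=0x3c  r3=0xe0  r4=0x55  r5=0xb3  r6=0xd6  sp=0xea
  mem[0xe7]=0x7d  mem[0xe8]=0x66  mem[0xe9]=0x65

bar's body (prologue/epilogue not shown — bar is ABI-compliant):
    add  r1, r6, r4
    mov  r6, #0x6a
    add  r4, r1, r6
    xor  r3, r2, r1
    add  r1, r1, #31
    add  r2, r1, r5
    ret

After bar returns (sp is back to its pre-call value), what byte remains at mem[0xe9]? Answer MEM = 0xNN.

MEM = 0x97

prologue: push r1 → mem[0xe9]=0x97, sp=0xe9
prologue: push r4 → mem[0xe8]=0x55, sp=0xe8
body[0] add  r1, r6, r4 → r1=0x2b
body[1] mov  r6, #0x6a → r6=0x6a
body[2] add  r4, r1, r6 → r4=0x95
body[3] xor  r3, r2, r1 → r3=0x17
body[4] add  r1, r1, #31 → r1=0x4a
body[5] add  r2, r1, r5 → r2=0xfd
epilogue: pop r4=0x55, sp=0xe9
epilogue: pop r1=0x97, sp=0xea
prologue pushed ['r1', 'r4'] at ['0xe9', '0xe8']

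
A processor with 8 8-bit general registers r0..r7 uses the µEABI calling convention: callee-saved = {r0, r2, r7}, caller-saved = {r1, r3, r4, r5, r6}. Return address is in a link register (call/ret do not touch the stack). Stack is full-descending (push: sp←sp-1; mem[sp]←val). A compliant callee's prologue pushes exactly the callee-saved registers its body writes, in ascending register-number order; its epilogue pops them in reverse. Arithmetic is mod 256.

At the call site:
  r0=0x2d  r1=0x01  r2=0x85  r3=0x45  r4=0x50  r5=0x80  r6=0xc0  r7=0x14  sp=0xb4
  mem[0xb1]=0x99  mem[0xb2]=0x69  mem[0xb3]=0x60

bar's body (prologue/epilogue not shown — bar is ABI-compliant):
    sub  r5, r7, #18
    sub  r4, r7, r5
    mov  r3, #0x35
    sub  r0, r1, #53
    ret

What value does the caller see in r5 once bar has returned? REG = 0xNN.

prologue: push r0 -> mem[0xb3]=0x2d, sp=0xb3
body[0] sub  r5, r7, #18 -> r5=0x02
body[1] sub  r4, r7, r5 -> r4=0x12
body[2] mov  r3, #0x35 -> r3=0x35
body[3] sub  r0, r1, #53 -> r0=0xcc
epilogue: pop r0=0x2d, sp=0xb4
r5 is caller-saved -> body value

REG = 0x02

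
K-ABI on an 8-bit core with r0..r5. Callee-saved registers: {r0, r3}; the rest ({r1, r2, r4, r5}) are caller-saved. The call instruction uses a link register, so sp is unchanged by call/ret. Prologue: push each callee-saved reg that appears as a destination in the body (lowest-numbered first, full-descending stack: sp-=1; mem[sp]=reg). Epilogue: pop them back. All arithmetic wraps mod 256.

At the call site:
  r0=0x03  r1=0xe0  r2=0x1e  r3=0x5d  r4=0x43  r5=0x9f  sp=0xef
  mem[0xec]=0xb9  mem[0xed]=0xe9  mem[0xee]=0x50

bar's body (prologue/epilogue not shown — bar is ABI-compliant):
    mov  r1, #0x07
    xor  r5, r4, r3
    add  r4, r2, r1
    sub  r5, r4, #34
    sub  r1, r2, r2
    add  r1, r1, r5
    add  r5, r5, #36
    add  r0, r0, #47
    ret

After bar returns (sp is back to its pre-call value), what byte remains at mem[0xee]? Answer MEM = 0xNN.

MEM = 0x03

prologue: push r0 -> mem[0xee]=0x03, sp=0xee
body[0] mov  r1, #0x07 -> r1=0x07
body[1] xor  r5, r4, r3 -> r5=0x1e
body[2] add  r4, r2, r1 -> r4=0x25
body[3] sub  r5, r4, #34 -> r5=0x03
body[4] sub  r1, r2, r2 -> r1=0x00
body[5] add  r1, r1, r5 -> r1=0x03
body[6] add  r5, r5, #36 -> r5=0x27
body[7] add  r0, r0, #47 -> r0=0x32
epilogue: pop r0=0x03, sp=0xef
prologue pushed ['r0'] at ['0xee']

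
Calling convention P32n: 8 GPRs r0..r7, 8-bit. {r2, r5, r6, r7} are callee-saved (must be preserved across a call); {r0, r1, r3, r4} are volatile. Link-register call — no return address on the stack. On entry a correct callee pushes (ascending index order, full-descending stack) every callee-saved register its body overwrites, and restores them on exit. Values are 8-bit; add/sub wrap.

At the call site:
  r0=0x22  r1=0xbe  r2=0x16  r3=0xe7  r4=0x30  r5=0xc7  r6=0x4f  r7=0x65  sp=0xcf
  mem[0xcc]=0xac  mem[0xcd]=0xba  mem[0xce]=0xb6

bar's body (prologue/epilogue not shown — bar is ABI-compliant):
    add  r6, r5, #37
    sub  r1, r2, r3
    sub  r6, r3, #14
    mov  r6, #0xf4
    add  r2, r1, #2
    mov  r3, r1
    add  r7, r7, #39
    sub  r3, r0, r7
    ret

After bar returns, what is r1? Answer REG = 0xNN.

REG = 0x2f

prologue: push r2 -> mem[0xce]=0x16, sp=0xce
prologue: push r6 -> mem[0xcd]=0x4f, sp=0xcd
prologue: push r7 -> mem[0xcc]=0x65, sp=0xcc
body[0] add  r6, r5, #37 -> r6=0xec
body[1] sub  r1, r2, r3 -> r1=0x2f
body[2] sub  r6, r3, #14 -> r6=0xd9
body[3] mov  r6, #0xf4 -> r6=0xf4
body[4] add  r2, r1, #2 -> r2=0x31
body[5] mov  r3, r1 -> r3=0x2f
body[6] add  r7, r7, #39 -> r7=0x8c
body[7] sub  r3, r0, r7 -> r3=0x96
epilogue: pop r7=0x65, sp=0xcd
epilogue: pop r6=0x4f, sp=0xce
epilogue: pop r2=0x16, sp=0xcf
r1 is caller-saved -> body value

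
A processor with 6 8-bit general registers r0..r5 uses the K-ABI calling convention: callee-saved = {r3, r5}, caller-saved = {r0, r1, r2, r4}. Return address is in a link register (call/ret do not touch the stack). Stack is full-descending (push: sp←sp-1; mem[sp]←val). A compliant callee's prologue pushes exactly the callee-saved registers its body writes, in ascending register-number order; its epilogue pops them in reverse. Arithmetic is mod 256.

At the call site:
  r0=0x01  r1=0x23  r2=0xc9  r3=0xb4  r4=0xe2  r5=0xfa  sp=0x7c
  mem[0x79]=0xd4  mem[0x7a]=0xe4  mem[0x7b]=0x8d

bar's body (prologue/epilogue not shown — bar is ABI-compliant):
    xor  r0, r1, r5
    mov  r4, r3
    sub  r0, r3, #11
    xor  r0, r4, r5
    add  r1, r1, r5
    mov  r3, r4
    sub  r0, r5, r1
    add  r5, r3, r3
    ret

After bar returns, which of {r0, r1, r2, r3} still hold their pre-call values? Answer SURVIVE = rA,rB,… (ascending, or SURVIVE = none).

prologue: push r3 → mem[0x7b]=0xb4, sp=0x7b
prologue: push r5 → mem[0x7a]=0xfa, sp=0x7a
body[0] xor  r0, r1, r5 → r0=0xd9
body[1] mov  r4, r3 → r4=0xb4
body[2] sub  r0, r3, #11 → r0=0xa9
body[3] xor  r0, r4, r5 → r0=0x4e
body[4] add  r1, r1, r5 → r1=0x1d
body[5] mov  r3, r4 → r3=0xb4
body[6] sub  r0, r5, r1 → r0=0xdd
body[7] add  r5, r3, r3 → r5=0x68
epilogue: pop r5=0xfa, sp=0x7b
epilogue: pop r3=0xb4, sp=0x7c
r0: caller-saved, written=True
r1: caller-saved, written=True
r2: caller-saved, written=False
r3: callee-saved, written=True

SURVIVE = r2,r3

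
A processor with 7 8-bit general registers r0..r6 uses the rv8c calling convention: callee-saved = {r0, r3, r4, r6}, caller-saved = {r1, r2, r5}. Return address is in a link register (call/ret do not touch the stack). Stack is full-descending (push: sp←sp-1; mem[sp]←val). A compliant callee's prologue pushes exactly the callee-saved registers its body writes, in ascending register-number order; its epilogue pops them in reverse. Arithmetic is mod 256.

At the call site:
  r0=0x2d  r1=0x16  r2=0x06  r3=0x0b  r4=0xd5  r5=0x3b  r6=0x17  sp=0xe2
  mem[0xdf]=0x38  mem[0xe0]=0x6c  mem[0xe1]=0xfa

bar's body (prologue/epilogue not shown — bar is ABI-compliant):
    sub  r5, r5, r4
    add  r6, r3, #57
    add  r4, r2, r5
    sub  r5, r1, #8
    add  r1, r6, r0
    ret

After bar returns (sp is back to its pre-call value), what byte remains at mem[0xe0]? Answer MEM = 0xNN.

MEM = 0x17

prologue: push r4 → mem[0xe1]=0xd5, sp=0xe1
prologue: push r6 → mem[0xe0]=0x17, sp=0xe0
body[0] sub  r5, r5, r4 → r5=0x66
body[1] add  r6, r3, #57 → r6=0x44
body[2] add  r4, r2, r5 → r4=0x6c
body[3] sub  r5, r1, #8 → r5=0x0e
body[4] add  r1, r6, r0 → r1=0x71
epilogue: pop r6=0x17, sp=0xe1
epilogue: pop r4=0xd5, sp=0xe2
prologue pushed ['r4', 'r6'] at ['0xe1', '0xe0']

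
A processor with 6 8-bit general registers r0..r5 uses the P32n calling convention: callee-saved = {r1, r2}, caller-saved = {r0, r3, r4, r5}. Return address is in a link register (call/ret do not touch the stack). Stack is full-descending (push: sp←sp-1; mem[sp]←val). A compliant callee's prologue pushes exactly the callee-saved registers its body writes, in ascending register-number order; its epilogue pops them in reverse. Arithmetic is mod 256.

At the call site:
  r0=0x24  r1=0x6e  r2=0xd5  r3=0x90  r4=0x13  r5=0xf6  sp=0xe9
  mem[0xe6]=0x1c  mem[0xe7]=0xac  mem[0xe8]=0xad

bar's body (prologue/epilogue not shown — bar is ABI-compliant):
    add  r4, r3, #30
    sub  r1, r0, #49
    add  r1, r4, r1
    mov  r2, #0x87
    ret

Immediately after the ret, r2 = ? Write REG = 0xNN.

prologue: push r1 -> mem[0xe8]=0x6e, sp=0xe8
prologue: push r2 -> mem[0xe7]=0xd5, sp=0xe7
body[0] add  r4, r3, #30 -> r4=0xae
body[1] sub  r1, r0, #49 -> r1=0xf3
body[2] add  r1, r4, r1 -> r1=0xa1
body[3] mov  r2, #0x87 -> r2=0x87
epilogue: pop r2=0xd5, sp=0xe8
epilogue: pop r1=0x6e, sp=0xe9
r2 is callee-saved -> restored

REG = 0xd5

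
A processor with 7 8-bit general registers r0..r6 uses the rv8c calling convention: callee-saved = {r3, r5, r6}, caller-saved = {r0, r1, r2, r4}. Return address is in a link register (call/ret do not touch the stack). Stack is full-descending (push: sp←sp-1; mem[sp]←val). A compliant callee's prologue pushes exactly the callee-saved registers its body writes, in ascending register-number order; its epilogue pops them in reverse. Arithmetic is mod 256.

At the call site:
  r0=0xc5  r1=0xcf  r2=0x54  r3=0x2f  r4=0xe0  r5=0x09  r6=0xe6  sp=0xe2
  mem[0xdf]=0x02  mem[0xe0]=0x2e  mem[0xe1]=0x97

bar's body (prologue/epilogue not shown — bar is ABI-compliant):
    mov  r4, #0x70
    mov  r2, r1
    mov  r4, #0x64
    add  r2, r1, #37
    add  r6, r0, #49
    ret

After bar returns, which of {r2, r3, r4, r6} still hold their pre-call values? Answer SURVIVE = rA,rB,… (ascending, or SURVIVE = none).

prologue: push r6 -> mem[0xe1]=0xe6, sp=0xe1
body[0] mov  r4, #0x70 -> r4=0x70
body[1] mov  r2, r1 -> r2=0xcf
body[2] mov  r4, #0x64 -> r4=0x64
body[3] add  r2, r1, #37 -> r2=0xf4
body[4] add  r6, r0, #49 -> r6=0xf6
epilogue: pop r6=0xe6, sp=0xe2
r2: caller-saved, written=True
r3: callee-saved, written=False
r4: caller-saved, written=True
r6: callee-saved, written=True

SURVIVE = r3,r6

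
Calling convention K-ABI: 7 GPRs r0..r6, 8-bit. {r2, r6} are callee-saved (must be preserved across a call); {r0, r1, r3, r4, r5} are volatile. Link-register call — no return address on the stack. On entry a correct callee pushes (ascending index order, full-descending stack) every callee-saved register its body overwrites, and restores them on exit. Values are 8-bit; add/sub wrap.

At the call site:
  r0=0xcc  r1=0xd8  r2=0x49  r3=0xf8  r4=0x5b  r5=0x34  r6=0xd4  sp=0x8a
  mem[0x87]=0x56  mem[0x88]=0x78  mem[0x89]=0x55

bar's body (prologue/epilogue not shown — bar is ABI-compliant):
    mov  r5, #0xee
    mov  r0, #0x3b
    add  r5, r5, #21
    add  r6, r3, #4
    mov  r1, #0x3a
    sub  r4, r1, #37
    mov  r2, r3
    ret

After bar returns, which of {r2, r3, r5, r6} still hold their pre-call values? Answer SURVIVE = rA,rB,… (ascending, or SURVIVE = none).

SURVIVE = r2,r3,r6

prologue: push r2 → mem[0x89]=0x49, sp=0x89
prologue: push r6 → mem[0x88]=0xd4, sp=0x88
body[0] mov  r5, #0xee → r5=0xee
body[1] mov  r0, #0x3b → r0=0x3b
body[2] add  r5, r5, #21 → r5=0x03
body[3] add  r6, r3, #4 → r6=0xfc
body[4] mov  r1, #0x3a → r1=0x3a
body[5] sub  r4, r1, #37 → r4=0x15
body[6] mov  r2, r3 → r2=0xf8
epilogue: pop r6=0xd4, sp=0x89
epilogue: pop r2=0x49, sp=0x8a
r2: callee-saved, written=True
r3: caller-saved, written=False
r5: caller-saved, written=True
r6: callee-saved, written=True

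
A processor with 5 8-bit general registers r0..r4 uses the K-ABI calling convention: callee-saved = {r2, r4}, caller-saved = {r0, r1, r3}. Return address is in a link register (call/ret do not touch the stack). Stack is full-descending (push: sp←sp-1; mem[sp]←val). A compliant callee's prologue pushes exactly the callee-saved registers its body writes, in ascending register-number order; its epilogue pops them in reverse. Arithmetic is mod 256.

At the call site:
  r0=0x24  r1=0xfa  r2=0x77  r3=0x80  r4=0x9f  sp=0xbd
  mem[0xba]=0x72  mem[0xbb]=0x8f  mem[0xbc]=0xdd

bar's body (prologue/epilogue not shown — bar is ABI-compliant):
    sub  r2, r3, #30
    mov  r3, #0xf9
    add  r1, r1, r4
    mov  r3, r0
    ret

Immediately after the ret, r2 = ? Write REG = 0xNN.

REG = 0x77

prologue: push r2 → mem[0xbc]=0x77, sp=0xbc
body[0] sub  r2, r3, #30 → r2=0x62
body[1] mov  r3, #0xf9 → r3=0xf9
body[2] add  r1, r1, r4 → r1=0x99
body[3] mov  r3, r0 → r3=0x24
epilogue: pop r2=0x77, sp=0xbd
r2 is callee-saved → restored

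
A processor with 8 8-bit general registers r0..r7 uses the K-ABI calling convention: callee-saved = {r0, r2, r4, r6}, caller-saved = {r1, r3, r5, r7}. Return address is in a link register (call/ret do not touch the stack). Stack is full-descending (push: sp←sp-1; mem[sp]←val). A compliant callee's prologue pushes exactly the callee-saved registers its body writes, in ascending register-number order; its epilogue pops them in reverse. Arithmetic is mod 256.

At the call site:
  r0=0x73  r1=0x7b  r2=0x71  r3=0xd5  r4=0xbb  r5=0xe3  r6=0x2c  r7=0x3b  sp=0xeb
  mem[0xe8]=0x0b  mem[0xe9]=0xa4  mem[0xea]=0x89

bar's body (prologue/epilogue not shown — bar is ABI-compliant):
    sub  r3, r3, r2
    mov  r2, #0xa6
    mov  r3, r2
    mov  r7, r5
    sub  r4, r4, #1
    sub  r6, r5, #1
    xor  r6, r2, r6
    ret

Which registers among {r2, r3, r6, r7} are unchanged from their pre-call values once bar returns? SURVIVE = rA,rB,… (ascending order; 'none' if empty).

prologue: push r2 -> mem[0xea]=0x71, sp=0xea
prologue: push r4 -> mem[0xe9]=0xbb, sp=0xe9
prologue: push r6 -> mem[0xe8]=0x2c, sp=0xe8
body[0] sub  r3, r3, r2 -> r3=0x64
body[1] mov  r2, #0xa6 -> r2=0xa6
body[2] mov  r3, r2 -> r3=0xa6
body[3] mov  r7, r5 -> r7=0xe3
body[4] sub  r4, r4, #1 -> r4=0xba
body[5] sub  r6, r5, #1 -> r6=0xe2
body[6] xor  r6, r2, r6 -> r6=0x44
epilogue: pop r6=0x2c, sp=0xe9
epilogue: pop r4=0xbb, sp=0xea
epilogue: pop r2=0x71, sp=0xeb
r2: callee-saved, written=True
r3: caller-saved, written=True
r6: callee-saved, written=True
r7: caller-saved, written=True

SURVIVE = r2,r6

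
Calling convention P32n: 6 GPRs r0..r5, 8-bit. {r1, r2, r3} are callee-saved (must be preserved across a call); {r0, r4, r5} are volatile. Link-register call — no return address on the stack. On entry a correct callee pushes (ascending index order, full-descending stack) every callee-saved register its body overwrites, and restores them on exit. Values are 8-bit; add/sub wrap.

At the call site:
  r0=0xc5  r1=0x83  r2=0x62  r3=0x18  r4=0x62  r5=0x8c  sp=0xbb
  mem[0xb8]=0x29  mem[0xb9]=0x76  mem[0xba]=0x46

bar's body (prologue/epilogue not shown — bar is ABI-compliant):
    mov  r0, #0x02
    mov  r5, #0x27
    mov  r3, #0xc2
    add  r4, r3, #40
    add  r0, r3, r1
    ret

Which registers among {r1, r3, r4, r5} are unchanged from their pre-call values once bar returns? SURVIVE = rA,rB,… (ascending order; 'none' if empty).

prologue: push r3 -> mem[0xba]=0x18, sp=0xba
body[0] mov  r0, #0x02 -> r0=0x02
body[1] mov  r5, #0x27 -> r5=0x27
body[2] mov  r3, #0xc2 -> r3=0xc2
body[3] add  r4, r3, #40 -> r4=0xea
body[4] add  r0, r3, r1 -> r0=0x45
epilogue: pop r3=0x18, sp=0xbb
r1: callee-saved, written=False
r3: callee-saved, written=True
r4: caller-saved, written=True
r5: caller-saved, written=True

SURVIVE = r1,r3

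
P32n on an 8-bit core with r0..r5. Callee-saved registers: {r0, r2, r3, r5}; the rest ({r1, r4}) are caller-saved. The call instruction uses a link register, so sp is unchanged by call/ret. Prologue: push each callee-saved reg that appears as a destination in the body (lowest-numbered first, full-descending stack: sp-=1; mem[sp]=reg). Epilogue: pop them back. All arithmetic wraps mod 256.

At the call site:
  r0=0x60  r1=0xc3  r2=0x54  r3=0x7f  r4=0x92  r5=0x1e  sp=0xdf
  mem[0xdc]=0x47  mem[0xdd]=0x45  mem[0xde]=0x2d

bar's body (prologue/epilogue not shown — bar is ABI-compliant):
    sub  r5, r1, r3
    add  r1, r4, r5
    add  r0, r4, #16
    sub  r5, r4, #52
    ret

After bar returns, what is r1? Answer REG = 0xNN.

prologue: push r0 -> mem[0xde]=0x60, sp=0xde
prologue: push r5 -> mem[0xdd]=0x1e, sp=0xdd
body[0] sub  r5, r1, r3 -> r5=0x44
body[1] add  r1, r4, r5 -> r1=0xd6
body[2] add  r0, r4, #16 -> r0=0xa2
body[3] sub  r5, r4, #52 -> r5=0x5e
epilogue: pop r5=0x1e, sp=0xde
epilogue: pop r0=0x60, sp=0xdf
r1 is caller-saved -> body value

REG = 0xd6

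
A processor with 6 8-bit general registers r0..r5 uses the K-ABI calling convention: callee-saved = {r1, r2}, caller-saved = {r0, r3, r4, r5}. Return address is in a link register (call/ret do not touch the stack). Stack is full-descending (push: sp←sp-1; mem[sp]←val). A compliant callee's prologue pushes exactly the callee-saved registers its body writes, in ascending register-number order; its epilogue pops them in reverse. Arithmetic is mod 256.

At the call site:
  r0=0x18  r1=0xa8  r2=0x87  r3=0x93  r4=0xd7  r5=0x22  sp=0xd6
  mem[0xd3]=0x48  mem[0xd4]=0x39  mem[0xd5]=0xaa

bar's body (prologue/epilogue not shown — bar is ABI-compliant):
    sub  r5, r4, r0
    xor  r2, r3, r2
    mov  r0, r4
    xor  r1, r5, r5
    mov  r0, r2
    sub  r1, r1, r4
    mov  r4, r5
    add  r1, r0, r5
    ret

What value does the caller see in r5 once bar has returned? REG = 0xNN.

REG = 0xbf

prologue: push r1 -> mem[0xd5]=0xa8, sp=0xd5
prologue: push r2 -> mem[0xd4]=0x87, sp=0xd4
body[0] sub  r5, r4, r0 -> r5=0xbf
body[1] xor  r2, r3, r2 -> r2=0x14
body[2] mov  r0, r4 -> r0=0xd7
body[3] xor  r1, r5, r5 -> r1=0x00
body[4] mov  r0, r2 -> r0=0x14
body[5] sub  r1, r1, r4 -> r1=0x29
body[6] mov  r4, r5 -> r4=0xbf
body[7] add  r1, r0, r5 -> r1=0xd3
epilogue: pop r2=0x87, sp=0xd5
epilogue: pop r1=0xa8, sp=0xd6
r5 is caller-saved -> body value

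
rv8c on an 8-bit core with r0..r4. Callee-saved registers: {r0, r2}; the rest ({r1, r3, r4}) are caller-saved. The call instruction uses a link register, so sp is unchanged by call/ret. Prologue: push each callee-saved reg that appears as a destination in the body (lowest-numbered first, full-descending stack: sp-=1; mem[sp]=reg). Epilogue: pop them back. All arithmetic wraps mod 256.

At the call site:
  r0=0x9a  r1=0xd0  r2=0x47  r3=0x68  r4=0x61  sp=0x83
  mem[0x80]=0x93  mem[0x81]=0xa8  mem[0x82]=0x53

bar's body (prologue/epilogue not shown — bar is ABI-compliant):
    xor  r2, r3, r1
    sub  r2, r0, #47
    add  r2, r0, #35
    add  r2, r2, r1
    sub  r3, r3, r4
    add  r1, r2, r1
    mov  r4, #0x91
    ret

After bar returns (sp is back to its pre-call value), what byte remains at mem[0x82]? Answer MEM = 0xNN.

prologue: push r2 → mem[0x82]=0x47, sp=0x82
body[0] xor  r2, r3, r1 → r2=0xb8
body[1] sub  r2, r0, #47 → r2=0x6b
body[2] add  r2, r0, #35 → r2=0xbd
body[3] add  r2, r2, r1 → r2=0x8d
body[4] sub  r3, r3, r4 → r3=0x07
body[5] add  r1, r2, r1 → r1=0x5d
body[6] mov  r4, #0x91 → r4=0x91
epilogue: pop r2=0x47, sp=0x83
prologue pushed ['r2'] at ['0x82']

MEM = 0x47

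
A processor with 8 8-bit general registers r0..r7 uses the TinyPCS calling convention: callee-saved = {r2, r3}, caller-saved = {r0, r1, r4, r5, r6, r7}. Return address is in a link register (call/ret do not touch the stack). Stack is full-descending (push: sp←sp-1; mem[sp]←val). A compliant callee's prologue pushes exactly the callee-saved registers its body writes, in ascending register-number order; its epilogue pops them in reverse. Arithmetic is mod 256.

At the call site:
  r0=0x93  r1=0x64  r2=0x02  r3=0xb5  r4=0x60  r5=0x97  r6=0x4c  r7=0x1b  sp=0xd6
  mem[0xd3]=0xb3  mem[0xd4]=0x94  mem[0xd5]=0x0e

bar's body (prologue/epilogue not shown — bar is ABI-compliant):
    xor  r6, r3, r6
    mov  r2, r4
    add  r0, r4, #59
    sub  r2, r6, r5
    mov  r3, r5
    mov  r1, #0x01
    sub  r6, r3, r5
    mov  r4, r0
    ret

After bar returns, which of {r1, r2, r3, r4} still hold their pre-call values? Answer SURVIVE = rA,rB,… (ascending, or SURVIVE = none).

SURVIVE = r2,r3

prologue: push r2 → mem[0xd5]=0x02, sp=0xd5
prologue: push r3 → mem[0xd4]=0xb5, sp=0xd4
body[0] xor  r6, r3, r6 → r6=0xf9
body[1] mov  r2, r4 → r2=0x60
body[2] add  r0, r4, #59 → r0=0x9b
body[3] sub  r2, r6, r5 → r2=0x62
body[4] mov  r3, r5 → r3=0x97
body[5] mov  r1, #0x01 → r1=0x01
body[6] sub  r6, r3, r5 → r6=0x00
body[7] mov  r4, r0 → r4=0x9b
epilogue: pop r3=0xb5, sp=0xd5
epilogue: pop r2=0x02, sp=0xd6
r1: caller-saved, written=True
r2: callee-saved, written=True
r3: callee-saved, written=True
r4: caller-saved, written=True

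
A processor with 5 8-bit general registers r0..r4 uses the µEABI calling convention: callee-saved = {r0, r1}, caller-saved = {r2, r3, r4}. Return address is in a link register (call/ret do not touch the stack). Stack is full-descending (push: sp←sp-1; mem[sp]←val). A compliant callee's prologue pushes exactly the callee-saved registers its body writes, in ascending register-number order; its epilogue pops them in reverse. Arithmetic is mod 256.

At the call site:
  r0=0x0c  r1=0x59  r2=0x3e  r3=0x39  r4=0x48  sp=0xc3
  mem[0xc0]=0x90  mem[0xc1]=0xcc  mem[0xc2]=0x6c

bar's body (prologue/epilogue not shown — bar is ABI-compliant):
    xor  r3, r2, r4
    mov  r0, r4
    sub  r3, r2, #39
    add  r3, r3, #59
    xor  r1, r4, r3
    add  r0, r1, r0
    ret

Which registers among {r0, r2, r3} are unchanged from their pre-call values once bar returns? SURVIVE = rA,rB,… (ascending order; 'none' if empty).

prologue: push r0 → mem[0xc2]=0x0c, sp=0xc2
prologue: push r1 → mem[0xc1]=0x59, sp=0xc1
body[0] xor  r3, r2, r4 → r3=0x76
body[1] mov  r0, r4 → r0=0x48
body[2] sub  r3, r2, #39 → r3=0x17
body[3] add  r3, r3, #59 → r3=0x52
body[4] xor  r1, r4, r3 → r1=0x1a
body[5] add  r0, r1, r0 → r0=0x62
epilogue: pop r1=0x59, sp=0xc2
epilogue: pop r0=0x0c, sp=0xc3
r0: callee-saved, written=True
r2: caller-saved, written=False
r3: caller-saved, written=True

SURVIVE = r0,r2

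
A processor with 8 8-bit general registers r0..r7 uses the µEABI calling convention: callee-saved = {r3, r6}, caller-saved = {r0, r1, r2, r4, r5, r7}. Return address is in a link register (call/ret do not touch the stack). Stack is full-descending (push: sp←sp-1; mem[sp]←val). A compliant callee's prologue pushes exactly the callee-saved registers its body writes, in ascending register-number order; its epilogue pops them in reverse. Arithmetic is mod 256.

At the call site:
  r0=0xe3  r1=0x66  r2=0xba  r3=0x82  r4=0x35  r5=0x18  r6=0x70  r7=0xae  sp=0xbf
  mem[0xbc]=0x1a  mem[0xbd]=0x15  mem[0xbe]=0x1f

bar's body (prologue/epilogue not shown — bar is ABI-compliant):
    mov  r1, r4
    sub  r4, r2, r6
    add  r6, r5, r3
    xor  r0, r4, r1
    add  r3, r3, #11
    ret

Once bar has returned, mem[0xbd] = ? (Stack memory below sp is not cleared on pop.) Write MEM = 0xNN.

prologue: push r3 → mem[0xbe]=0x82, sp=0xbe
prologue: push r6 → mem[0xbd]=0x70, sp=0xbd
body[0] mov  r1, r4 → r1=0x35
body[1] sub  r4, r2, r6 → r4=0x4a
body[2] add  r6, r5, r3 → r6=0x9a
body[3] xor  r0, r4, r1 → r0=0x7f
body[4] add  r3, r3, #11 → r3=0x8d
epilogue: pop r6=0x70, sp=0xbe
epilogue: pop r3=0x82, sp=0xbf
prologue pushed ['r3', 'r6'] at ['0xbe', '0xbd']

MEM = 0x70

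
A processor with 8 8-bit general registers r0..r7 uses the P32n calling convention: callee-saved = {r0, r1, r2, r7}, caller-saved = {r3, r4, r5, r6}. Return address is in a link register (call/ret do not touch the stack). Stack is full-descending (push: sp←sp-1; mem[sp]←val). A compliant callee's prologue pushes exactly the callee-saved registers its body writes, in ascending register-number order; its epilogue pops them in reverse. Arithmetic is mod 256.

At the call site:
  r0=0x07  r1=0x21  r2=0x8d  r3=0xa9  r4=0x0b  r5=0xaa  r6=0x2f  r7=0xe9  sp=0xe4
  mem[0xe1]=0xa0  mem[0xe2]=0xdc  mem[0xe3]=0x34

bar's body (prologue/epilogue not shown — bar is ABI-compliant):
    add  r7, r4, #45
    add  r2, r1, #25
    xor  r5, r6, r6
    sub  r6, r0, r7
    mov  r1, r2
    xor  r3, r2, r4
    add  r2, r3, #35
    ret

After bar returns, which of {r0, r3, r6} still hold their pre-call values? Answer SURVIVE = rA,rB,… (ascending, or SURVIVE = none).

SURVIVE = r0

prologue: push r1 -> mem[0xe3]=0x21, sp=0xe3
prologue: push r2 -> mem[0xe2]=0x8d, sp=0xe2
prologue: push r7 -> mem[0xe1]=0xe9, sp=0xe1
body[0] add  r7, r4, #45 -> r7=0x38
body[1] add  r2, r1, #25 -> r2=0x3a
body[2] xor  r5, r6, r6 -> r5=0x00
body[3] sub  r6, r0, r7 -> r6=0xcf
body[4] mov  r1, r2 -> r1=0x3a
body[5] xor  r3, r2, r4 -> r3=0x31
body[6] add  r2, r3, #35 -> r2=0x54
epilogue: pop r7=0xe9, sp=0xe2
epilogue: pop r2=0x8d, sp=0xe3
epilogue: pop r1=0x21, sp=0xe4
r0: callee-saved, written=False
r3: caller-saved, written=True
r6: caller-saved, written=True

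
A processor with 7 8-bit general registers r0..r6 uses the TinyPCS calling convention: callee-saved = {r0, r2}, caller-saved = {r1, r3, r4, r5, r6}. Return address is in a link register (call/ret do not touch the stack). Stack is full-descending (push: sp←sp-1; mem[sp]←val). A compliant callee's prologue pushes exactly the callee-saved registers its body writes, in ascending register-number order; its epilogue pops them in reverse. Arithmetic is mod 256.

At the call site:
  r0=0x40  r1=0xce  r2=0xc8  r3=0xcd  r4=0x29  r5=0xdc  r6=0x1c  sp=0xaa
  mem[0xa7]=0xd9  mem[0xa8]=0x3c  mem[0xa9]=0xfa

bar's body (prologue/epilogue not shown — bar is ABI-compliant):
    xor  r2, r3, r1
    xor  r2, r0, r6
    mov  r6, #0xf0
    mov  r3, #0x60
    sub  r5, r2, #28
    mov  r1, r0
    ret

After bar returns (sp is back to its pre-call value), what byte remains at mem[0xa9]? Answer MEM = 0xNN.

MEM = 0xc8

prologue: push r2 → mem[0xa9]=0xc8, sp=0xa9
body[0] xor  r2, r3, r1 → r2=0x03
body[1] xor  r2, r0, r6 → r2=0x5c
body[2] mov  r6, #0xf0 → r6=0xf0
body[3] mov  r3, #0x60 → r3=0x60
body[4] sub  r5, r2, #28 → r5=0x40
body[5] mov  r1, r0 → r1=0x40
epilogue: pop r2=0xc8, sp=0xaa
prologue pushed ['r2'] at ['0xa9']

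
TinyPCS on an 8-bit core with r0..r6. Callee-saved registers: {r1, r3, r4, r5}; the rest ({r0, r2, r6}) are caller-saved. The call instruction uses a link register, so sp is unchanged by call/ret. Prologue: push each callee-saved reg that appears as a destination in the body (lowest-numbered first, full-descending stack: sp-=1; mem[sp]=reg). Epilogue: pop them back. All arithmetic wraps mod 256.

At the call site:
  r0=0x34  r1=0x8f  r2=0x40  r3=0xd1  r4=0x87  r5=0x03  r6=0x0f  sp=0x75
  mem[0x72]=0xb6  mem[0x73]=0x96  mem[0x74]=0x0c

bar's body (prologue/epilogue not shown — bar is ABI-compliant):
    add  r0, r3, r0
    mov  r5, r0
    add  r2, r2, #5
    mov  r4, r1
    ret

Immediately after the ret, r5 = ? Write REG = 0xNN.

prologue: push r4 -> mem[0x74]=0x87, sp=0x74
prologue: push r5 -> mem[0x73]=0x03, sp=0x73
body[0] add  r0, r3, r0 -> r0=0x05
body[1] mov  r5, r0 -> r5=0x05
body[2] add  r2, r2, #5 -> r2=0x45
body[3] mov  r4, r1 -> r4=0x8f
epilogue: pop r5=0x03, sp=0x74
epilogue: pop r4=0x87, sp=0x75
r5 is callee-saved -> restored

REG = 0x03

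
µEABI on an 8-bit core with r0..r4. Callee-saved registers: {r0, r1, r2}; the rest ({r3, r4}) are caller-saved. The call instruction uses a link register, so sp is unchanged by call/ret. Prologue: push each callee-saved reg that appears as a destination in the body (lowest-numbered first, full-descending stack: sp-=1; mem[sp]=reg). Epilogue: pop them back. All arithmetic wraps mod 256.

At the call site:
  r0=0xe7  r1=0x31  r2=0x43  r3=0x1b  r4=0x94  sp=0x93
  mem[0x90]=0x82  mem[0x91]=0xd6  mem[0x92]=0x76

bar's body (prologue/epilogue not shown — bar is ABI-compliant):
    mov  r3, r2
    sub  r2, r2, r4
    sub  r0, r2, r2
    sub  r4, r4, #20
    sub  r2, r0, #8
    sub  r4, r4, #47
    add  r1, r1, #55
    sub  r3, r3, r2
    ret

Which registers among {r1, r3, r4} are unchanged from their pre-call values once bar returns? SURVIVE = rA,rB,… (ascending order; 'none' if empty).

SURVIVE = r1

prologue: push r0 → mem[0x92]=0xe7, sp=0x92
prologue: push r1 → mem[0x91]=0x31, sp=0x91
prologue: push r2 → mem[0x90]=0x43, sp=0x90
body[0] mov  r3, r2 → r3=0x43
body[1] sub  r2, r2, r4 → r2=0xaf
body[2] sub  r0, r2, r2 → r0=0x00
body[3] sub  r4, r4, #20 → r4=0x80
body[4] sub  r2, r0, #8 → r2=0xf8
body[5] sub  r4, r4, #47 → r4=0x51
body[6] add  r1, r1, #55 → r1=0x68
body[7] sub  r3, r3, r2 → r3=0x4b
epilogue: pop r2=0x43, sp=0x91
epilogue: pop r1=0x31, sp=0x92
epilogue: pop r0=0xe7, sp=0x93
r1: callee-saved, written=True
r3: caller-saved, written=True
r4: caller-saved, written=True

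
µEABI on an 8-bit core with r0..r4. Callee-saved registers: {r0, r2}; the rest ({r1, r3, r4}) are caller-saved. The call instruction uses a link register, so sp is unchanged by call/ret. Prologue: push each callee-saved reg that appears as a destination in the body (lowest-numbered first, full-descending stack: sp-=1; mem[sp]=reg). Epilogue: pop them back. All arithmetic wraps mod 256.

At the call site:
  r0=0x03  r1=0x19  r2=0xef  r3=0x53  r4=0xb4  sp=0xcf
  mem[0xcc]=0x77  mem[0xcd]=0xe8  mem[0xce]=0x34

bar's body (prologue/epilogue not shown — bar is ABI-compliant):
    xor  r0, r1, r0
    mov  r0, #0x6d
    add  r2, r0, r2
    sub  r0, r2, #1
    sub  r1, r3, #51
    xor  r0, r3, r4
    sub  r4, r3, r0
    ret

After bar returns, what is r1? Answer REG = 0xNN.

prologue: push r0 -> mem[0xce]=0x03, sp=0xce
prologue: push r2 -> mem[0xcd]=0xef, sp=0xcd
body[0] xor  r0, r1, r0 -> r0=0x1a
body[1] mov  r0, #0x6d -> r0=0x6d
body[2] add  r2, r0, r2 -> r2=0x5c
body[3] sub  r0, r2, #1 -> r0=0x5b
body[4] sub  r1, r3, #51 -> r1=0x20
body[5] xor  r0, r3, r4 -> r0=0xe7
body[6] sub  r4, r3, r0 -> r4=0x6c
epilogue: pop r2=0xef, sp=0xce
epilogue: pop r0=0x03, sp=0xcf
r1 is caller-saved -> body value

REG = 0x20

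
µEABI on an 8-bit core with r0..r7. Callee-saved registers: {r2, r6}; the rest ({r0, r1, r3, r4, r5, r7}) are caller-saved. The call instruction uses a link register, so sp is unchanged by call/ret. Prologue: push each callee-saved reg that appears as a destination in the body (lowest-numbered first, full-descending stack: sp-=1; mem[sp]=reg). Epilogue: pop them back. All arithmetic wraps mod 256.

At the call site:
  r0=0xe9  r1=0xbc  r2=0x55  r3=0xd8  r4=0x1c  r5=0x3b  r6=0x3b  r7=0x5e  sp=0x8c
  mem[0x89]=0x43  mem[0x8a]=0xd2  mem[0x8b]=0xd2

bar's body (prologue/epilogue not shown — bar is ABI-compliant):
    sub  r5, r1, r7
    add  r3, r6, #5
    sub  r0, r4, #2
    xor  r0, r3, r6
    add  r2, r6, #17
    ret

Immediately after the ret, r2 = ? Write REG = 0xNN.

prologue: push r2 -> mem[0x8b]=0x55, sp=0x8b
body[0] sub  r5, r1, r7 -> r5=0x5e
body[1] add  r3, r6, #5 -> r3=0x40
body[2] sub  r0, r4, #2 -> r0=0x1a
body[3] xor  r0, r3, r6 -> r0=0x7b
body[4] add  r2, r6, #17 -> r2=0x4c
epilogue: pop r2=0x55, sp=0x8c
r2 is callee-saved -> restored

REG = 0x55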